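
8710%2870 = 100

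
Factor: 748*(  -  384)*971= - 2^9*3^1*11^1*17^1*971^1  =  - 278902272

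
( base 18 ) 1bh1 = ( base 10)9703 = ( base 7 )40201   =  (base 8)22747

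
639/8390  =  639/8390 = 0.08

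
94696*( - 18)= - 1704528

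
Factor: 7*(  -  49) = -7^3 = - 343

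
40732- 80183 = - 39451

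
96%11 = 8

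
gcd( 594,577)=1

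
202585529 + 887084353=1089669882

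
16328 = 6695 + 9633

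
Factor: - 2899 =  - 13^1* 223^1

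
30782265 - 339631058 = - 308848793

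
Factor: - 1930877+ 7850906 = 3^2*17^1*38693^1 =5920029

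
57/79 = 57/79 = 0.72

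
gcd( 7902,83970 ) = 18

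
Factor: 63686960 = 2^4*5^1*59^1*103^1*131^1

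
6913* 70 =483910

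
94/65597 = 94/65597  =  0.00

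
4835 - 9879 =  - 5044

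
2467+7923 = 10390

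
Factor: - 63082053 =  - 3^2*17^2*79^1*307^1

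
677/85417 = 677/85417 = 0.01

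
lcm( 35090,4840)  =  140360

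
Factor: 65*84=2^2 * 3^1*5^1*7^1*13^1 = 5460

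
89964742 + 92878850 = 182843592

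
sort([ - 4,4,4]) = [ - 4, 4,4]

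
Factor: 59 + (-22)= 37^1=37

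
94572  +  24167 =118739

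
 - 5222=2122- 7344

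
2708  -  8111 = - 5403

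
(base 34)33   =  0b1101001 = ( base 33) 36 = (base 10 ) 105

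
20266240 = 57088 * 355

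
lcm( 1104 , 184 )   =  1104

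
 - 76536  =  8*( - 9567 )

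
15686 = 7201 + 8485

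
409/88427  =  409/88427 = 0.00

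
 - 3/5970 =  - 1/1990 = - 0.00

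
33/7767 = 11/2589 = 0.00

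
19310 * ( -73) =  - 1409630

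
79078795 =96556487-17477692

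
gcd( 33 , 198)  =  33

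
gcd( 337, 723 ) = 1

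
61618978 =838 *73531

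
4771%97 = 18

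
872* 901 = 785672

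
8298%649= 510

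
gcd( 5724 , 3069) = 9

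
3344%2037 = 1307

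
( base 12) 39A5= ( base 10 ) 6605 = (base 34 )5o9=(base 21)ekb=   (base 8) 14715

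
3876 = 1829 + 2047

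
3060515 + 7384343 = 10444858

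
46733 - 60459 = -13726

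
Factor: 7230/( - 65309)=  - 2^1 * 3^1*5^1*241^1*65309^(  -  1)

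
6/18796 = 3/9398 = 0.00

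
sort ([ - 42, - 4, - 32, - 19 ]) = [ - 42, - 32, - 19, - 4 ] 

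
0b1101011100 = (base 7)2336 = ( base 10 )860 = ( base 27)14N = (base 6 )3552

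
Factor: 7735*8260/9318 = 2^1 *3^(-1 ) * 5^2*7^2 * 13^1*17^1*59^1 *1553^( -1)  =  31945550/4659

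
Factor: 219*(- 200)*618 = -27068400 = - 2^4*3^2*5^2*73^1*103^1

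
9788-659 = 9129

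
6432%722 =656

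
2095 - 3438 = -1343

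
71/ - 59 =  - 71/59= - 1.20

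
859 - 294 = 565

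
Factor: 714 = 2^1 * 3^1*7^1*17^1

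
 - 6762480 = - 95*71184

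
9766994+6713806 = 16480800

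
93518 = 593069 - 499551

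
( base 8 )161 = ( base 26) 49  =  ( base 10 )113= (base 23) 4L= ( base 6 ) 305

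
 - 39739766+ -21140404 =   -  60880170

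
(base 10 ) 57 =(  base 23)2B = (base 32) 1P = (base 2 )111001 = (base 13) 45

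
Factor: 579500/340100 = 305/179=5^1*61^1*179^( - 1) 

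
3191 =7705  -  4514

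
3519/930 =1173/310 = 3.78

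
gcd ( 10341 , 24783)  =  3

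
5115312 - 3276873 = 1838439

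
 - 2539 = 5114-7653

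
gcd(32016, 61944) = 696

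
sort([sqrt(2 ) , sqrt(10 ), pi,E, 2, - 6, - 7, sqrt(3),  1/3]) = [ - 7, - 6, 1/3, sqrt (2 ), sqrt(3) , 2,  E,pi, sqrt(10 )] 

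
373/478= 373/478 = 0.78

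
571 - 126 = 445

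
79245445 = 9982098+69263347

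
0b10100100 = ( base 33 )4w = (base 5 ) 1124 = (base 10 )164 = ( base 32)54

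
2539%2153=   386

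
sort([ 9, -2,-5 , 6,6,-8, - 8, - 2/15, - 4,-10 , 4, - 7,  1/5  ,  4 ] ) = [ - 10, - 8, - 8, - 7 , - 5 , - 4, - 2, - 2/15, 1/5,4,4,6, 6, 9 ] 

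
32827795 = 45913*715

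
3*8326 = 24978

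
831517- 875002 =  - 43485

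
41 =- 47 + 88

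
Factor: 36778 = 2^1*7^1*37^1*71^1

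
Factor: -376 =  - 2^3*47^1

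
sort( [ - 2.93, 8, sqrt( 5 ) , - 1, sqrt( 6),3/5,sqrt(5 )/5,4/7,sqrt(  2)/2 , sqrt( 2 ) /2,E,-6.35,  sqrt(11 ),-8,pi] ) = [-8, - 6.35,-2.93,-1,sqrt( 5)/5,4/7, 3/5,sqrt( 2) /2, sqrt(2 )/2, sqrt( 5),sqrt (6),E,pi , sqrt( 11 ),8] 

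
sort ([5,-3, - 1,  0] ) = [-3, - 1, 0, 5]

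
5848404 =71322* 82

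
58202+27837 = 86039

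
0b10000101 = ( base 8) 205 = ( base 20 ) 6d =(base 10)133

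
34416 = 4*8604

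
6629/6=6629/6 = 1104.83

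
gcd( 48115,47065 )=5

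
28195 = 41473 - 13278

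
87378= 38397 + 48981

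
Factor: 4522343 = 7^1*127^1 * 5087^1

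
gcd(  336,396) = 12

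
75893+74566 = 150459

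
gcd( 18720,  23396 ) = 4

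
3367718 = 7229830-3862112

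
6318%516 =126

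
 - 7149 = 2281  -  9430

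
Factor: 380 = 2^2*5^1*19^1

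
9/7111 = 9/7111  =  0.00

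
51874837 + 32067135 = 83941972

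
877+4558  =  5435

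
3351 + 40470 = 43821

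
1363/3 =454 + 1/3 = 454.33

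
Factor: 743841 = 3^2 * 7^1*11807^1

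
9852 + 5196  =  15048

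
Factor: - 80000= - 2^7 * 5^4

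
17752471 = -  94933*( - 187)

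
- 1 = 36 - 37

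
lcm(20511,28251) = 1497303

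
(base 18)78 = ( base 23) 5J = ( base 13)a4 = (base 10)134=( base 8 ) 206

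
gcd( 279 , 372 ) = 93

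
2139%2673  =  2139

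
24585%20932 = 3653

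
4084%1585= 914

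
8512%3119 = 2274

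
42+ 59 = 101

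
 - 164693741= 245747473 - 410441214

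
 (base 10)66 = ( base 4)1002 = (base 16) 42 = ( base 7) 123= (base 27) 2C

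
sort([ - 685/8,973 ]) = [ - 685/8, 973]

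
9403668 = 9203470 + 200198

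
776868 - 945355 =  - 168487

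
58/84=29/42=0.69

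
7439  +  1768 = 9207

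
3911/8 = 488+7/8=   488.88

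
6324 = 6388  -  64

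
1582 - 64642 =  - 63060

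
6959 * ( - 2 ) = -13918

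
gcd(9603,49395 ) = 3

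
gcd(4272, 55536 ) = 4272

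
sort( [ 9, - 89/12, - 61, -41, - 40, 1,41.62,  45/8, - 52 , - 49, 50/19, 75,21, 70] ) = [ - 61, - 52, - 49,-41, - 40,-89/12,1, 50/19,45/8, 9,21, 41.62,70, 75 ] 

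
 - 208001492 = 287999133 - 496000625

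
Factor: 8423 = 8423^1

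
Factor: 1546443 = 3^2 * 171827^1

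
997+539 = 1536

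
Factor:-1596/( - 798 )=2^1 = 2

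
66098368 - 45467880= 20630488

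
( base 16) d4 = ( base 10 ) 212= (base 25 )8c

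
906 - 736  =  170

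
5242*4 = 20968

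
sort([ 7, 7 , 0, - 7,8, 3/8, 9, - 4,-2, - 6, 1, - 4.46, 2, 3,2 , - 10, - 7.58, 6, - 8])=[- 10 , - 8, - 7.58,-7, - 6, - 4.46, - 4 , - 2,0,3/8,1, 2, 2,3, 6 , 7,7 , 8,9]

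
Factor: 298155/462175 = 3^1*5^( - 1) * 7^ ( - 1) * 11^1*13^1  *19^( - 1 ) = 429/665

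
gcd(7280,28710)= 10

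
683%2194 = 683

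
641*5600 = 3589600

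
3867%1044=735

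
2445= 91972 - 89527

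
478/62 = 239/31 = 7.71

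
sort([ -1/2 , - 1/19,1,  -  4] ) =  [ - 4, - 1/2, - 1/19,  1]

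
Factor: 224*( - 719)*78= - 12562368=- 2^6*3^1*7^1*13^1 * 719^1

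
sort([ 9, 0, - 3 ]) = [ -3,0,  9]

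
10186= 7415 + 2771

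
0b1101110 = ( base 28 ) 3q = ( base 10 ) 110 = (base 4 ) 1232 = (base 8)156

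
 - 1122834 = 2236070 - 3358904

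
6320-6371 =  - 51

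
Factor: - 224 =  -  2^5 * 7^1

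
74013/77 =961+16/77 =961.21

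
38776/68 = 9694/17 = 570.24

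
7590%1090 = 1050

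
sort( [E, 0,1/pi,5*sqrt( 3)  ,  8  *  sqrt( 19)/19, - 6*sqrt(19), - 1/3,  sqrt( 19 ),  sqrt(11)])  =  [ - 6*sqrt(19),  -  1/3,0,1/pi, 8*sqrt ( 19 )/19,E,sqrt (11 ),sqrt( 19 ),5 * sqrt(3)] 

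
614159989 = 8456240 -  - 605703749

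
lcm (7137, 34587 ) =449631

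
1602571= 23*69677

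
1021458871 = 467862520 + 553596351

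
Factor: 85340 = 2^2*5^1*17^1*251^1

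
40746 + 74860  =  115606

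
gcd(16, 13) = 1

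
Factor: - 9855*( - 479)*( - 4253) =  -3^3*5^1 * 73^1*479^1*4253^1= -20076477885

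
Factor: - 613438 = -2^1*7^1*43^1 * 1019^1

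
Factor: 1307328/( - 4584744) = - 54472/191031 = - 2^3*3^(  -  1)* 11^1*37^(-1 )*619^1  *  1721^( - 1) 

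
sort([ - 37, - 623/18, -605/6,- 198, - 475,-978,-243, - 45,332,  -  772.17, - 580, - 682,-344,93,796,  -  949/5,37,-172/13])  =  [ - 978,-772.17,-682,-580,-475,  -  344, -243, - 198,-949/5,-605/6, -45, - 37,-623/18, - 172/13,37,93,332,796] 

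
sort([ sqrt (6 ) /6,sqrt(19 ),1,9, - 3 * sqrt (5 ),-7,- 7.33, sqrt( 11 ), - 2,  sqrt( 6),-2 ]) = [ - 7.33, - 7 , - 3*sqrt( 5 ), - 2, - 2,  sqrt( 6)/6,1,  sqrt( 6), sqrt( 11 ),  sqrt(19),9] 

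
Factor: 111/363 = 11^ ( - 2)*37^1 = 37/121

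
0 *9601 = 0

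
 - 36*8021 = -288756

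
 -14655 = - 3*4885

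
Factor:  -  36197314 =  - 2^1*43^1*420899^1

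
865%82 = 45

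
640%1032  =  640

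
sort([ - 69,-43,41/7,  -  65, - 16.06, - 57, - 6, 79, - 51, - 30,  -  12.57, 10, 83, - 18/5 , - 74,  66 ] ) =[ - 74, - 69, - 65, - 57, - 51, - 43, - 30, - 16.06, - 12.57  , - 6, - 18/5,41/7, 10, 66, 79, 83] 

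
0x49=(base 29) 2F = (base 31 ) 2b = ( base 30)2d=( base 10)73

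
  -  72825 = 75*(  -  971) 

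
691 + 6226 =6917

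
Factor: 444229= 307^1* 1447^1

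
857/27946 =857/27946 = 0.03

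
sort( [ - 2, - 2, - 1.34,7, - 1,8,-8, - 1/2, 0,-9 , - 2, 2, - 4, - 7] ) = [-9, - 8, - 7, - 4,-2, - 2, - 2, - 1.34  , - 1,-1/2  ,  0, 2, 7,  8] 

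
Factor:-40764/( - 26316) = 3^(-1) * 17^ (- 1) * 79^1 = 79/51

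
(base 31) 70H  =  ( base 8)15130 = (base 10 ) 6744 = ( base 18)12EC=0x1a58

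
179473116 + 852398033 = 1031871149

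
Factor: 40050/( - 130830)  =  -3^1 *5^1*7^( - 2) = -15/49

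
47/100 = 47/100 = 0.47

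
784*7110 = 5574240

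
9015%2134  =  479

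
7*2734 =19138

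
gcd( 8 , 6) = 2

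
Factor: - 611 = -13^1*47^1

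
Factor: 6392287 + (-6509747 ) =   -  117460 =-2^2*5^1*7^1*839^1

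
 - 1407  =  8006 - 9413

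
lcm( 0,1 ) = 0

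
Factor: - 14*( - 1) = 14 = 2^1*7^1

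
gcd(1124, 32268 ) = 4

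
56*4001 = 224056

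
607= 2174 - 1567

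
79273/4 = 79273/4  =  19818.25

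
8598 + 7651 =16249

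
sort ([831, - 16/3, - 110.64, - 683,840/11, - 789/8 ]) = [ - 683 , - 110.64, - 789/8, - 16/3,840/11 , 831 ] 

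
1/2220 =1/2220=0.00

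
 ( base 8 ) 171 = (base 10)121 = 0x79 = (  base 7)232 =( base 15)81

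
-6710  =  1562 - 8272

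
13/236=13/236 = 0.06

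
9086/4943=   9086/4943 = 1.84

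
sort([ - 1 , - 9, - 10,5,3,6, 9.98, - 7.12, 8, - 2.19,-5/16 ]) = [ - 10, - 9, - 7.12,-2.19, - 1, - 5/16,3,5,6, 8,9.98]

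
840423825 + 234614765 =1075038590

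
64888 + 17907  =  82795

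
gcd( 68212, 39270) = 2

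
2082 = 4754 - 2672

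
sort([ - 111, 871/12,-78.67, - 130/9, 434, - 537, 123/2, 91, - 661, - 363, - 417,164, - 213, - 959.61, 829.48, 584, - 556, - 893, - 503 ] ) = [ - 959.61, - 893,- 661,  -  556, - 537 , - 503, - 417, - 363, - 213, - 111, - 78.67, - 130/9,123/2,871/12,91,164,434, 584, 829.48]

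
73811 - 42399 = 31412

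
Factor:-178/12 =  - 2^( - 1) * 3^(-1 ) * 89^1=- 89/6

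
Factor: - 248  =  -2^3*31^1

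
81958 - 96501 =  - 14543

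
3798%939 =42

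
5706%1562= 1020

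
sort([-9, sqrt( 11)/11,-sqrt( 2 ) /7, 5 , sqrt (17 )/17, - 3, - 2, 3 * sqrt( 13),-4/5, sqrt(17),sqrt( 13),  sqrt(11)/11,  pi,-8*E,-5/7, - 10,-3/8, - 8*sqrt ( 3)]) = [-8*E, - 8*sqrt( 3),-10, -9,-3, -2,-4/5, - 5/7,-3/8,  -  sqrt( 2) /7, sqrt( 17)/17,sqrt( 11)/11,sqrt(11)/11,pi,  sqrt( 13),  sqrt( 17) , 5, 3*sqrt( 13)]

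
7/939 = 7/939 = 0.01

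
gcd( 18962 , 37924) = 18962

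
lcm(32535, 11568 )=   520560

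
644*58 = 37352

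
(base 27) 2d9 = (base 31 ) 1rk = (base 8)3432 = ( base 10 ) 1818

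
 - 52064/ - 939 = 52064/939 = 55.45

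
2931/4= 2931/4 = 732.75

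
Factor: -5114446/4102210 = -2557223/2051105 = - 5^( - 1)*7^(  -  1 )*47^1*54409^1*58603^( - 1)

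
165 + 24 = 189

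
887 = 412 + 475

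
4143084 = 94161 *44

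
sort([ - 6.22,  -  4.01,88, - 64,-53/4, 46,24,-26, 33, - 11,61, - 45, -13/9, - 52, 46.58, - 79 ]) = [ - 79,-64, - 52, - 45, - 26, - 53/4, - 11, - 6.22,- 4.01 ,-13/9, 24, 33,  46,46.58, 61, 88 ]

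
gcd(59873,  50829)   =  1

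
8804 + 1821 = 10625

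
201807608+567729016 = 769536624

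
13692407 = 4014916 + 9677491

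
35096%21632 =13464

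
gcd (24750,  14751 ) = 99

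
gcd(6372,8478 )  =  54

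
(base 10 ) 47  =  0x2f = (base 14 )35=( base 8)57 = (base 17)2D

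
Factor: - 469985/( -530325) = 3^(-2)*5^( - 1)*2357^( - 1 )*93997^1  =  93997/106065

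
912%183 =180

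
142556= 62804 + 79752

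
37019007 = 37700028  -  681021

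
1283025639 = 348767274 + 934258365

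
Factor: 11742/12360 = 2^ ( - 2)*5^( - 1 ) * 19^1 = 19/20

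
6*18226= 109356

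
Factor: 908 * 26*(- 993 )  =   - 23442744  =  - 2^3*3^1 * 13^1*227^1*331^1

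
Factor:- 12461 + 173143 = 2^1*80341^1   =  160682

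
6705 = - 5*( - 1341 )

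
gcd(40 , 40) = 40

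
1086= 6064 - 4978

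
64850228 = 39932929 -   -  24917299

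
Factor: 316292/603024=2^(- 2)* 3^ ( - 1)*17^ ( - 1 ) * 107^1 = 107/204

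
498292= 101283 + 397009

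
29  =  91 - 62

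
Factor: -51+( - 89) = - 140 = -2^2*5^1*7^1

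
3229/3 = 3229/3 = 1076.33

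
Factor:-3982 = -2^1 * 11^1*181^1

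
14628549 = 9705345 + 4923204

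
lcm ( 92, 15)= 1380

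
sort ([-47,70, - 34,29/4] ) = [-47,- 34, 29/4,70]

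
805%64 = 37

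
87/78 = 29/26 =1.12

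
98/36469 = 98/36469 = 0.00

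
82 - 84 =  - 2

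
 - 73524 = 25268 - 98792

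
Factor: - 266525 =  -  5^2*7^1*1523^1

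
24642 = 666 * 37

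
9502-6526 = 2976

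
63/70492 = 63/70492  =  0.00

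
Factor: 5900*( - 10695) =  - 2^2*3^1*5^3*23^1*31^1*59^1 = - 63100500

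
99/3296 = 99/3296 = 0.03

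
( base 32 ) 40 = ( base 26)4o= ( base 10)128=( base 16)80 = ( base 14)92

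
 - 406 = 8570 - 8976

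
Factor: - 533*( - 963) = 513279 = 3^2*13^1*41^1* 107^1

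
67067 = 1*67067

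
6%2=0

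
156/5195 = 156/5195 = 0.03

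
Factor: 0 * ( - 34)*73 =0^1 = 0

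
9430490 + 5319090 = 14749580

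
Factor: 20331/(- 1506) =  - 27/2 = - 2^(-1 ) * 3^3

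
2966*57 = 169062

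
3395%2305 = 1090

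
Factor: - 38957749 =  - 41^1 *727^1*1307^1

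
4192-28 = 4164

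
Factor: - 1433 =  - 1433^1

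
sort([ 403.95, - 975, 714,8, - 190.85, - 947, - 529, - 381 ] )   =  [ -975, - 947, - 529, - 381 , - 190.85, 8, 403.95, 714] 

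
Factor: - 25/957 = - 3^( - 1 )*5^2*11^( - 1) * 29^ ( - 1 )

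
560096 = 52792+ 507304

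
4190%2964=1226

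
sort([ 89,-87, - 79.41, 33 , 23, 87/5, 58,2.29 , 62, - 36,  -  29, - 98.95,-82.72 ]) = [-98.95,  -  87, - 82.72,-79.41, - 36, - 29,2.29, 87/5,23, 33 , 58,62 , 89]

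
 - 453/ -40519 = 453/40519 = 0.01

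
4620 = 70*66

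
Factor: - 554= - 2^1*277^1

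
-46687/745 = -46687/745 = -62.67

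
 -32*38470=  -1231040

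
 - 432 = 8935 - 9367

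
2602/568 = 4 + 165/284 = 4.58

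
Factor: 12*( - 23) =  - 276=- 2^2 * 3^1*23^1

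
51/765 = 1/15 = 0.07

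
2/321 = 2/321 = 0.01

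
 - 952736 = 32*(- 29773) 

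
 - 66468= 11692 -78160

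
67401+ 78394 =145795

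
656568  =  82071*8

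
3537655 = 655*5401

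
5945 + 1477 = 7422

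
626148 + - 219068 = 407080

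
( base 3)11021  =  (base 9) 137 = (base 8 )163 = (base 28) 43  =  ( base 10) 115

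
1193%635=558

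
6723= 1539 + 5184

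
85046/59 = 85046/59 = 1441.46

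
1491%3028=1491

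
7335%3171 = 993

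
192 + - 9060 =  - 8868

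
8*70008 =560064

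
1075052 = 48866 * 22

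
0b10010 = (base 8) 22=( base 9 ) 20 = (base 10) 18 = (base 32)i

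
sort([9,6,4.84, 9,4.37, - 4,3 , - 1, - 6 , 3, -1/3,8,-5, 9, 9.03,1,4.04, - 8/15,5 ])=[-6,-5, - 4, - 1, - 8/15, - 1/3, 1,  3, 3, 4.04,  4.37, 4.84, 5, 6,8, 9, 9, 9, 9.03 ] 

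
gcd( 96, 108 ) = 12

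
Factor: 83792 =2^4* 5237^1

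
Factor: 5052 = 2^2*3^1*421^1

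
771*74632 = 57541272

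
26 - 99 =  - 73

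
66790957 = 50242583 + 16548374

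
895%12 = 7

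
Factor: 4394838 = 2^1*3^1*7^1*104639^1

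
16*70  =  1120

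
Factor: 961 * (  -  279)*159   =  -3^3*31^3*53^1 = -  42630921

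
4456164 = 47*94812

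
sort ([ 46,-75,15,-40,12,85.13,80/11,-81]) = [ - 81, - 75  ,-40,80/11, 12,15,46,85.13]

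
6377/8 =6377/8 = 797.12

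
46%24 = 22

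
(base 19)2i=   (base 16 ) 38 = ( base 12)48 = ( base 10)56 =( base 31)1p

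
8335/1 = 8335 = 8335.00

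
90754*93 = 8440122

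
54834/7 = 54834/7 = 7833.43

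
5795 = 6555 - 760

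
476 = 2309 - 1833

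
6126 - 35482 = -29356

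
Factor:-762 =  - 2^1 *3^1*127^1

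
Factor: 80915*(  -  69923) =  - 5657819545 = - 5^1* 7^2*1427^1*16183^1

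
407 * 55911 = 22755777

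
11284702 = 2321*4862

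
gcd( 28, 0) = 28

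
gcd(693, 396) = 99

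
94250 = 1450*65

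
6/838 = 3/419 =0.01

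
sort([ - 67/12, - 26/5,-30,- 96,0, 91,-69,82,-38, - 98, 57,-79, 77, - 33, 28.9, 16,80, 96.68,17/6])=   [-98,-96 , - 79,-69 ,-38, - 33,-30 , - 67/12, - 26/5,0,17/6,  16,28.9,57,77,80, 82, 91, 96.68]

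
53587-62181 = -8594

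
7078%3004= 1070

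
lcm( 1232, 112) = 1232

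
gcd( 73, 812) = 1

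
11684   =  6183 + 5501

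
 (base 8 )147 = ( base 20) 53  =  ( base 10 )103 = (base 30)3D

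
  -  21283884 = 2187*( - 9732)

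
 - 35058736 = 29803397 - 64862133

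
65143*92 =5993156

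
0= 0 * 416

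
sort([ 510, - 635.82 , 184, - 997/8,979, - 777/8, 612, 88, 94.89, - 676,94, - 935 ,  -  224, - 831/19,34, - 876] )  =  [ - 935, - 876, - 676, - 635.82,-224, - 997/8,-777/8,-831/19,34,88, 94 , 94.89, 184 , 510, 612,979] 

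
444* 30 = 13320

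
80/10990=8/1099 = 0.01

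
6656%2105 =341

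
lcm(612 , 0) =0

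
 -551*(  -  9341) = 5146891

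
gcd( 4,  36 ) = 4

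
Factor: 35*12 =2^2*3^1* 5^1*7^1 = 420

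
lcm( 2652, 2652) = 2652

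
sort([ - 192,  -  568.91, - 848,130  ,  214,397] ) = [- 848, - 568.91, - 192,  130,214, 397 ] 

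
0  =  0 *60475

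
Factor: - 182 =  - 2^1 * 7^1*13^1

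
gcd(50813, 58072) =7259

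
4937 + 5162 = 10099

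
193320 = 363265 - 169945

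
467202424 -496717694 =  -29515270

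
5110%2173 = 764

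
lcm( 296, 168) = 6216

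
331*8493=2811183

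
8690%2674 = 668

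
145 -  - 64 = 209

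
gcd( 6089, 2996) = 1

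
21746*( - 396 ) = -8611416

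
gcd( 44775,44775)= 44775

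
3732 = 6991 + - 3259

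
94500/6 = 15750 = 15750.00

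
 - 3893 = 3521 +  - 7414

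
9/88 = 9/88 = 0.10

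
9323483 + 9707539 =19031022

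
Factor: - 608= - 2^5*19^1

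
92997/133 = 92997/133 = 699.23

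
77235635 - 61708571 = 15527064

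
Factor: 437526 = 2^1*3^2*109^1*223^1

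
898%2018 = 898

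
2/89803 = 2/89803 = 0.00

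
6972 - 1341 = 5631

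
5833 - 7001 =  - 1168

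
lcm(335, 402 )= 2010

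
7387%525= 37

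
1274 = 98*13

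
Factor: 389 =389^1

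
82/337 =82/337 = 0.24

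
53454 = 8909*6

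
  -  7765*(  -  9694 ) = 75273910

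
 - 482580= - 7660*63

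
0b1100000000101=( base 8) 14005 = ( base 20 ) F79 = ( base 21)DJH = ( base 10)6149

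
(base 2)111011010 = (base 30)FO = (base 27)hf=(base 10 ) 474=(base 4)13122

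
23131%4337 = 1446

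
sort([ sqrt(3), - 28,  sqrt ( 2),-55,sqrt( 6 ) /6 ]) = [ -55,  -  28 , sqrt(6)/6, sqrt( 2),sqrt(3)]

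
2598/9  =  866/3 = 288.67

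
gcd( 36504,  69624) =72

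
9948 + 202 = 10150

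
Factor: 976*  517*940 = 474316480 = 2^6 * 5^1 * 11^1 * 47^2*61^1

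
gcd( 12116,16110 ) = 2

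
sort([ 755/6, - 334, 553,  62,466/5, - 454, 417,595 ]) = [ - 454, - 334,62,466/5,755/6,417, 553,595]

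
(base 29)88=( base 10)240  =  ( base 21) B9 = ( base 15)110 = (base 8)360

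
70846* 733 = 51930118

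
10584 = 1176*9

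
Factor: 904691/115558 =2^(  -  1 )*19^( -1 )*61^1*3041^( - 1)*14831^1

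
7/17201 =7/17201=0.00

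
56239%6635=3159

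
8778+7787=16565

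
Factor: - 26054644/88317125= - 2^2*5^(  -  3)*7^1*11^1*13^ (-1 )*17^( - 1)*23^( - 1)*29^1  *  139^ (-1)*2917^1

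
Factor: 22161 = 3^1 * 83^1*89^1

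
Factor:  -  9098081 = -131^1*199^1*349^1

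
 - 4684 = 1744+-6428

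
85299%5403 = 4254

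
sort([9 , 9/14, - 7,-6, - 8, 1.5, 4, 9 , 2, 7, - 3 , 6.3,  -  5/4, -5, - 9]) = [ - 9 , - 8,-7, - 6,-5,  -  3, - 5/4,9/14, 1.5,2, 4, 6.3,7,9,9 ]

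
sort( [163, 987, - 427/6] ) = [ - 427/6,163,987]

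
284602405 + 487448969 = 772051374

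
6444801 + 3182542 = 9627343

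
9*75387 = 678483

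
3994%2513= 1481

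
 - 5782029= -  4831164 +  - 950865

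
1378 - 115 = 1263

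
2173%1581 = 592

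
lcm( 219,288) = 21024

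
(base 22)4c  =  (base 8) 144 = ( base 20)50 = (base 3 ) 10201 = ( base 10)100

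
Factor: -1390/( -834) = 5/3  =  3^( - 1 )*5^1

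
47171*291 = 13726761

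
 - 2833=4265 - 7098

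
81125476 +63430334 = 144555810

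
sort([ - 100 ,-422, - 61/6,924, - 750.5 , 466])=[ - 750.5, - 422, - 100, - 61/6, 466, 924] 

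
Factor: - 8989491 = - 3^1*7^2* 61153^1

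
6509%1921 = 746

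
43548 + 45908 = 89456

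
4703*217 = 1020551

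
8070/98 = 82 + 17/49 = 82.35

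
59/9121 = 59/9121=   0.01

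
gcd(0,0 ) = 0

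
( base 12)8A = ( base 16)6A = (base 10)106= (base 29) 3j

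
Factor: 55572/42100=3^1*5^( - 2)*11^1 = 33/25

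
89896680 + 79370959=169267639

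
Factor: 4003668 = 2^2*3^6*1373^1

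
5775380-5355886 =419494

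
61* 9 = 549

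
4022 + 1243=5265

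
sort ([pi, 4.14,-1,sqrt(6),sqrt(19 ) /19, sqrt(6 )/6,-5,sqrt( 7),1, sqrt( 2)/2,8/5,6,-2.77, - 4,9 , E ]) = [-5, - 4, - 2.77,-1,sqrt( 19 ) /19, sqrt(6) /6, sqrt(2 )/2,1, 8/5, sqrt ( 6 ), sqrt(7), E,pi , 4.14, 6, 9 ] 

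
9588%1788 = 648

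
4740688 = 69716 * 68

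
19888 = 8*2486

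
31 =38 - 7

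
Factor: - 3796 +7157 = 3361= 3361^1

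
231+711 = 942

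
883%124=15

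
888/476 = 222/119 = 1.87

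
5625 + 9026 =14651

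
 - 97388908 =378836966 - 476225874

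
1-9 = - 8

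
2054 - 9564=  - 7510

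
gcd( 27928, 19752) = 8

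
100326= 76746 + 23580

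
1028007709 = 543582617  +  484425092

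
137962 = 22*6271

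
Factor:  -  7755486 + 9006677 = 31^1*40361^1 = 1251191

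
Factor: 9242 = 2^1*4621^1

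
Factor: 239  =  239^1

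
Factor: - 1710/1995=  - 6/7 =- 2^1*3^1* 7^(-1 )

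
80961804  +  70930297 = 151892101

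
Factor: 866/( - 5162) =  - 29^( -1) * 89^(  -  1 )*433^1=-  433/2581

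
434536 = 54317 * 8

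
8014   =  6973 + 1041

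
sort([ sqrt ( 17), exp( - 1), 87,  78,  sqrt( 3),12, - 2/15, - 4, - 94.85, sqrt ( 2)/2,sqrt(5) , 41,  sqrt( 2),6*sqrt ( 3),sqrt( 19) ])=[- 94.85, - 4,- 2/15, exp( - 1 ), sqrt(2)/2,sqrt( 2),sqrt( 3),sqrt( 5), sqrt( 17 ), sqrt( 19), 6*sqrt(3) , 12,41, 78, 87 ]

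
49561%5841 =2833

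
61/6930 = 61/6930 = 0.01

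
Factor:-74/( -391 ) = 2^1*17^( - 1)*23^( - 1)*37^1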